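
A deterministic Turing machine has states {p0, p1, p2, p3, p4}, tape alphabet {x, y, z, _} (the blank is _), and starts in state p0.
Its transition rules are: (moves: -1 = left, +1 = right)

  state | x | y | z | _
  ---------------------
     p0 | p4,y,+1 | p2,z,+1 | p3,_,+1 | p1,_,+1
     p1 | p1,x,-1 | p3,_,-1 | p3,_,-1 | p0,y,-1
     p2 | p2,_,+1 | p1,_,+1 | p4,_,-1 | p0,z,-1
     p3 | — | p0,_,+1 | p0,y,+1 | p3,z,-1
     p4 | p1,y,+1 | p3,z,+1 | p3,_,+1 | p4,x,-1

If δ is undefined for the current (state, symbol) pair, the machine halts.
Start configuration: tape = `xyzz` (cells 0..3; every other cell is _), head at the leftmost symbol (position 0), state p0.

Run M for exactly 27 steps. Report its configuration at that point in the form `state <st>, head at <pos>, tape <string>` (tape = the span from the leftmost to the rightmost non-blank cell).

p0 | [x]yzz____   read x → write y, move +1, go to p4
p4 | y[y]zz____   read y → write z, move +1, go to p3
p3 | yz[z]z____   read z → write y, move +1, go to p0
p0 | yzy[z]____   read z → write _, move +1, go to p3
p3 | yzy_[_]___   read _ → write z, move -1, go to p3
p3 | yzy[_]z___   read _ → write z, move -1, go to p3
p3 | yz[y]zz___   read y → write _, move +1, go to p0
p0 | yz_[z]z___   read z → write _, move +1, go to p3
p3 | yz__[z]___   read z → write y, move +1, go to p0
p0 | yz__y[_]__   read _ → write _, move +1, go to p1
p1 | yz__y_[_]_   read _ → write y, move -1, go to p0
p0 | yz__y[_]y_   read _ → write _, move +1, go to p1
p1 | yz__y_[y]_   read y → write _, move -1, go to p3
p3 | yz__y[_]__   read _ → write z, move -1, go to p3
p3 | yz__[y]z__   read y → write _, move +1, go to p0
p0 | yz___[z]__   read z → write _, move +1, go to p3
p3 | yz____[_]_   read _ → write z, move -1, go to p3
p3 | yz___[_]z_   read _ → write z, move -1, go to p3
p3 | yz__[_]zz_   read _ → write z, move -1, go to p3
p3 | yz_[_]zzz_   read _ → write z, move -1, go to p3
p3 | yz[_]zzzz_   read _ → write z, move -1, go to p3
p3 | y[z]zzzzz_   read z → write y, move +1, go to p0
p0 | yy[z]zzzz_   read z → write _, move +1, go to p3
p3 | yy_[z]zzz_   read z → write y, move +1, go to p0
p0 | yy_y[z]zz_   read z → write _, move +1, go to p3
p3 | yy_y_[z]z_   read z → write y, move +1, go to p0
p0 | yy_y_y[z]_   read z → write _, move +1, go to p3
p3 | yy_y_y_[_]
After 27 steps: state p3, head at 7, tape yy_y_y.

state p3, head at 7, tape yy_y_y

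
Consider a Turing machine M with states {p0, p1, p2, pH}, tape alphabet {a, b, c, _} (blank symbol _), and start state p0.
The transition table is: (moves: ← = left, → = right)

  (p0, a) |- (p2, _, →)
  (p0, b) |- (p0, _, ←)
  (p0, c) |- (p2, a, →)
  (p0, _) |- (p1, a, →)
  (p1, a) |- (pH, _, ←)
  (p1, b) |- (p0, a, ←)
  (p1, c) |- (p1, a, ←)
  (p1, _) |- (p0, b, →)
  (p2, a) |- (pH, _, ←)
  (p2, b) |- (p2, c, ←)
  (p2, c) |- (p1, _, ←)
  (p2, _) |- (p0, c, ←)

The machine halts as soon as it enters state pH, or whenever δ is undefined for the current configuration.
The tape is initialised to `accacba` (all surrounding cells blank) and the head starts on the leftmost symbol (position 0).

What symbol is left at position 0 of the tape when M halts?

b

p0 | [a]ccacba   read a → write _, move →, go to p2
p2 | _[c]cacba   read c → write _, move ←, go to p1
p1 | [_]_cacba   read _ → write b, move →, go to p0
p0 | b[_]cacba   read _ → write a, move →, go to p1
p1 | ba[c]acba   read c → write a, move ←, go to p1
p1 | b[a]aacba   read a → write _, move ←, go to pH
pH | [b]_aacba
Cell 0 holds b when M halts.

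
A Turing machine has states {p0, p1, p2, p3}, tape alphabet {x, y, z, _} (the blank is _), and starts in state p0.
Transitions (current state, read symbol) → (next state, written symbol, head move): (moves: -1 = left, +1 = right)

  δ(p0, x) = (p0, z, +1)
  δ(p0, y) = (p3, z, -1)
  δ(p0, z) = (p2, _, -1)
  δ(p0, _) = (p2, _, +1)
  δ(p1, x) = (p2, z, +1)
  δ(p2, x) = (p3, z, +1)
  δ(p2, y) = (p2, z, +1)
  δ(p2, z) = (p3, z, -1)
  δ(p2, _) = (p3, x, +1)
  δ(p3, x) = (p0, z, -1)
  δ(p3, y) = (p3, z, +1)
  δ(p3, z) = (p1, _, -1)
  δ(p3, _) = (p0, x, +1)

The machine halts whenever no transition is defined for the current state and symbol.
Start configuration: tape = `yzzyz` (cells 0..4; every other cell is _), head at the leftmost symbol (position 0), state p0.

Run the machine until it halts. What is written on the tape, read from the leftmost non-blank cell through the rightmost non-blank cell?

state=p0 head=0 tape=__[y]zzyz   (p0,y)→(p3,z,-1)
state=p3 head=-1 tape=_[_]zzzyz   (p3,_)→(p0,x,+1)
state=p0 head=0 tape=_x[z]zzyz   (p0,z)→(p2,_,-1)
state=p2 head=-1 tape=_[x]_zzyz   (p2,x)→(p3,z,+1)
state=p3 head=0 tape=_z[_]zzyz   (p3,_)→(p0,x,+1)
state=p0 head=1 tape=_zx[z]zyz   (p0,z)→(p2,_,-1)
state=p2 head=0 tape=_z[x]_zyz   (p2,x)→(p3,z,+1)
state=p3 head=1 tape=_zz[_]zyz   (p3,_)→(p0,x,+1)
state=p0 head=2 tape=_zzx[z]yz   (p0,z)→(p2,_,-1)
state=p2 head=1 tape=_zz[x]_yz   (p2,x)→(p3,z,+1)
state=p3 head=2 tape=_zzz[_]yz   (p3,_)→(p0,x,+1)
state=p0 head=3 tape=_zzzx[y]z   (p0,y)→(p3,z,-1)
state=p3 head=2 tape=_zzz[x]zz   (p3,x)→(p0,z,-1)
state=p0 head=1 tape=_zz[z]zzz   (p0,z)→(p2,_,-1)
state=p2 head=0 tape=_z[z]_zzz   (p2,z)→(p3,z,-1)
state=p3 head=-1 tape=_[z]z_zzz   (p3,z)→(p1,_,-1)
state=p1 head=-2 tape=[_]_z_zzz
The non-blank tape span at halt is z_zzz.

z_zzz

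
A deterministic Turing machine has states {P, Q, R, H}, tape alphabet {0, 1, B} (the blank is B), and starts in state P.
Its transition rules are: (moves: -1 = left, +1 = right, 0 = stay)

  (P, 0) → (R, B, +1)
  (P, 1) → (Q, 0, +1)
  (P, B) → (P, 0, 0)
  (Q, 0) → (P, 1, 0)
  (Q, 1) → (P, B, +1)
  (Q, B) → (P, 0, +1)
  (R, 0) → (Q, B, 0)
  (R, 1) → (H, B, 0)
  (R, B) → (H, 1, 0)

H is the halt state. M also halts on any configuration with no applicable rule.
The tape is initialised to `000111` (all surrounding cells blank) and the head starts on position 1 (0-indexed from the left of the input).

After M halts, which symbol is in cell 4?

state=P head=1 tape=0[0]0111BBB   (P,0)→(R,B,+1)
state=R head=2 tape=0B[0]111BBB   (R,0)→(Q,B,0)
state=Q head=2 tape=0B[B]111BBB   (Q,B)→(P,0,+1)
state=P head=3 tape=0B0[1]11BBB   (P,1)→(Q,0,+1)
state=Q head=4 tape=0B00[1]1BBB   (Q,1)→(P,B,+1)
state=P head=5 tape=0B00B[1]BBB   (P,1)→(Q,0,+1)
state=Q head=6 tape=0B00B0[B]BB   (Q,B)→(P,0,+1)
state=P head=7 tape=0B00B00[B]B   (P,B)→(P,0,0)
state=P head=7 tape=0B00B00[0]B   (P,0)→(R,B,+1)
state=R head=8 tape=0B00B00B[B]   (R,B)→(H,1,0)
state=H head=8 tape=0B00B00B[1]
Cell 4 holds B when M halts.

B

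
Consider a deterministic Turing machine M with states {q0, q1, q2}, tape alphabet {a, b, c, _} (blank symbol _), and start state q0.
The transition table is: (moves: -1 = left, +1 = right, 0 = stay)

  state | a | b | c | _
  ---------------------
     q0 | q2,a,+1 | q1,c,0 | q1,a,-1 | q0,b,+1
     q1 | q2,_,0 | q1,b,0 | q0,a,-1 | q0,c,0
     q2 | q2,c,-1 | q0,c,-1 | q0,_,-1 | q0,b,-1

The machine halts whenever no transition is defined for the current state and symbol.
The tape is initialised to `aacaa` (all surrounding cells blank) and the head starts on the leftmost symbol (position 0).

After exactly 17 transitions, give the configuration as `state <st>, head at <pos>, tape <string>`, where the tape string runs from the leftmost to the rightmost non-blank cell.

state q1, head at -4, tape bacccccaa

q0 | ____[a]acaa   read a → write a, move +1, go to q2
q2 | ____a[a]caa   read a → write c, move -1, go to q2
q2 | ____[a]ccaa   read a → write c, move -1, go to q2
q2 | ___[_]cccaa   read _ → write b, move -1, go to q0
q0 | __[_]bcccaa   read _ → write b, move +1, go to q0
q0 | __b[b]cccaa   read b → write c, move 0, go to q1
q1 | __b[c]cccaa   read c → write a, move -1, go to q0
q0 | __[b]acccaa   read b → write c, move 0, go to q1
q1 | __[c]acccaa   read c → write a, move -1, go to q0
q0 | _[_]aacccaa   read _ → write b, move +1, go to q0
q0 | _b[a]acccaa   read a → write a, move +1, go to q2
q2 | _ba[a]cccaa   read a → write c, move -1, go to q2
q2 | _b[a]ccccaa   read a → write c, move -1, go to q2
q2 | _[b]cccccaa   read b → write c, move -1, go to q0
q0 | [_]ccccccaa   read _ → write b, move +1, go to q0
q0 | b[c]cccccaa   read c → write a, move -1, go to q1
q1 | [b]acccccaa   read b → write b, move 0, go to q1
q1 | [b]acccccaa
After 17 steps: state q1, head at -4, tape bacccccaa.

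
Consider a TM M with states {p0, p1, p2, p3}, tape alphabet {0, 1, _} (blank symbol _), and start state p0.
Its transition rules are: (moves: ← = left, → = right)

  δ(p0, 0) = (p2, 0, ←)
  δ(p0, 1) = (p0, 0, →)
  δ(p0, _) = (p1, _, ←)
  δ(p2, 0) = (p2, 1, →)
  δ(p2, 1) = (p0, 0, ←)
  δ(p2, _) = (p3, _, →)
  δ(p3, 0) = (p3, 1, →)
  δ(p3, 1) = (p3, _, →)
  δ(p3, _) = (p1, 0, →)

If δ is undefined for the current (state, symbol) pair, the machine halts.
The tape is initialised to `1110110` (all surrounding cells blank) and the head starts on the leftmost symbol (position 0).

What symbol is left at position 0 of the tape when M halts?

p0 | [1]110110___   read 1 → write 0, move →, go to p0
p0 | 0[1]10110___   read 1 → write 0, move →, go to p0
p0 | 00[1]0110___   read 1 → write 0, move →, go to p0
p0 | 000[0]110___   read 0 → write 0, move ←, go to p2
p2 | 00[0]0110___   read 0 → write 1, move →, go to p2
p2 | 001[0]110___   read 0 → write 1, move →, go to p2
p2 | 0011[1]10___   read 1 → write 0, move ←, go to p0
p0 | 001[1]010___   read 1 → write 0, move →, go to p0
p0 | 0010[0]10___   read 0 → write 0, move ←, go to p2
p2 | 001[0]010___   read 0 → write 1, move →, go to p2
p2 | 0011[0]10___   read 0 → write 1, move →, go to p2
p2 | 00111[1]0___   read 1 → write 0, move ←, go to p0
p0 | 0011[1]00___   read 1 → write 0, move →, go to p0
p0 | 00110[0]0___   read 0 → write 0, move ←, go to p2
p2 | 0011[0]00___   read 0 → write 1, move →, go to p2
p2 | 00111[0]0___   read 0 → write 1, move →, go to p2
p2 | 001111[0]___   read 0 → write 1, move →, go to p2
p2 | 0011111[_]__   read _ → write _, move →, go to p3
p3 | 0011111_[_]_   read _ → write 0, move →, go to p1
p1 | 0011111_0[_]
Cell 0 holds 0 when M halts.

0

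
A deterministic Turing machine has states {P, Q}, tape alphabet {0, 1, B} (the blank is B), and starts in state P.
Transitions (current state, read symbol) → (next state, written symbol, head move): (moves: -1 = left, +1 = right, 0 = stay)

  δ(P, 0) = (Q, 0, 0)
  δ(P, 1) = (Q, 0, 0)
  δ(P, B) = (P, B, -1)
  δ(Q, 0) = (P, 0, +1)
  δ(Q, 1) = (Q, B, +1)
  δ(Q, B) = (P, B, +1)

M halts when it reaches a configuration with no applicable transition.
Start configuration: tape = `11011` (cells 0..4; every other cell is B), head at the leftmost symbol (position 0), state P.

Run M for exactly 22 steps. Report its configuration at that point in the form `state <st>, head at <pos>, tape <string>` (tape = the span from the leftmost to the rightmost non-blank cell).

state P, head at 5, tape 00000

state=P head=0 tape=[1]1011B   (P,1)→(Q,0,0)
state=Q head=0 tape=[0]1011B   (Q,0)→(P,0,+1)
state=P head=1 tape=0[1]011B   (P,1)→(Q,0,0)
state=Q head=1 tape=0[0]011B   (Q,0)→(P,0,+1)
state=P head=2 tape=00[0]11B   (P,0)→(Q,0,0)
state=Q head=2 tape=00[0]11B   (Q,0)→(P,0,+1)
state=P head=3 tape=000[1]1B   (P,1)→(Q,0,0)
state=Q head=3 tape=000[0]1B   (Q,0)→(P,0,+1)
state=P head=4 tape=0000[1]B   (P,1)→(Q,0,0)
state=Q head=4 tape=0000[0]B   (Q,0)→(P,0,+1)
state=P head=5 tape=00000[B]   (P,B)→(P,B,-1)
state=P head=4 tape=0000[0]B   (P,0)→(Q,0,0)
state=Q head=4 tape=0000[0]B   (Q,0)→(P,0,+1)
state=P head=5 tape=00000[B]   (P,B)→(P,B,-1)
state=P head=4 tape=0000[0]B   (P,0)→(Q,0,0)
state=Q head=4 tape=0000[0]B   (Q,0)→(P,0,+1)
state=P head=5 tape=00000[B]   (P,B)→(P,B,-1)
state=P head=4 tape=0000[0]B   (P,0)→(Q,0,0)
state=Q head=4 tape=0000[0]B   (Q,0)→(P,0,+1)
state=P head=5 tape=00000[B]   (P,B)→(P,B,-1)
state=P head=4 tape=0000[0]B   (P,0)→(Q,0,0)
state=Q head=4 tape=0000[0]B   (Q,0)→(P,0,+1)
state=P head=5 tape=00000[B]
After 22 steps: state P, head at 5, tape 00000.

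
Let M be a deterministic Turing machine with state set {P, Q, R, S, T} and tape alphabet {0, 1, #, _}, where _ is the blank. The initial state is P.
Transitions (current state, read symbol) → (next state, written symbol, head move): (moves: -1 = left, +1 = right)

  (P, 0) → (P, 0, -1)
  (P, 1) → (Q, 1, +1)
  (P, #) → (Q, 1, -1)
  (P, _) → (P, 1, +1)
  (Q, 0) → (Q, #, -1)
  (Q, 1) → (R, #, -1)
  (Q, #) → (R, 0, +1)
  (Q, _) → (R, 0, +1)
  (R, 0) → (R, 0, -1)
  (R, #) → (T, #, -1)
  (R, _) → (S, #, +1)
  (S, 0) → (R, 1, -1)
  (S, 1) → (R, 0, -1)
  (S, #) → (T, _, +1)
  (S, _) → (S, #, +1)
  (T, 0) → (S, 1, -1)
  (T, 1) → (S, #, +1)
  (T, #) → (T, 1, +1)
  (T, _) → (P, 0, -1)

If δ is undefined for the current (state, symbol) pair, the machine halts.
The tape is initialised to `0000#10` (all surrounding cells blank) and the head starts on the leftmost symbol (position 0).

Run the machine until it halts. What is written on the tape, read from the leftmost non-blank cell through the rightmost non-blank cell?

110100#10

state=P head=0 tape=__[0]000#10   (P,0)→(P,0,-1)
state=P head=-1 tape=_[_]0000#10   (P,_)→(P,1,+1)
state=P head=0 tape=_1[0]000#10   (P,0)→(P,0,-1)
state=P head=-1 tape=_[1]0000#10   (P,1)→(Q,1,+1)
state=Q head=0 tape=_1[0]000#10   (Q,0)→(Q,#,-1)
state=Q head=-1 tape=_[1]#000#10   (Q,1)→(R,#,-1)
state=R head=-2 tape=[_]##000#10   (R,_)→(S,#,+1)
state=S head=-1 tape=#[#]#000#10   (S,#)→(T,_,+1)
state=T head=0 tape=#_[#]000#10   (T,#)→(T,1,+1)
state=T head=1 tape=#_1[0]00#10   (T,0)→(S,1,-1)
state=S head=0 tape=#_[1]100#10   (S,1)→(R,0,-1)
state=R head=-1 tape=#[_]0100#10   (R,_)→(S,#,+1)
state=S head=0 tape=##[0]100#10   (S,0)→(R,1,-1)
state=R head=-1 tape=#[#]1100#10   (R,#)→(T,#,-1)
state=T head=-2 tape=[#]#1100#10   (T,#)→(T,1,+1)
state=T head=-1 tape=1[#]1100#10   (T,#)→(T,1,+1)
state=T head=0 tape=11[1]100#10   (T,1)→(S,#,+1)
state=S head=1 tape=11#[1]00#10   (S,1)→(R,0,-1)
state=R head=0 tape=11[#]000#10   (R,#)→(T,#,-1)
state=T head=-1 tape=1[1]#000#10   (T,1)→(S,#,+1)
state=S head=0 tape=1#[#]000#10   (S,#)→(T,_,+1)
state=T head=1 tape=1#_[0]00#10   (T,0)→(S,1,-1)
state=S head=0 tape=1#[_]100#10   (S,_)→(S,#,+1)
state=S head=1 tape=1##[1]00#10   (S,1)→(R,0,-1)
state=R head=0 tape=1#[#]000#10   (R,#)→(T,#,-1)
state=T head=-1 tape=1[#]#000#10   (T,#)→(T,1,+1)
state=T head=0 tape=11[#]000#10   (T,#)→(T,1,+1)
state=T head=1 tape=111[0]00#10   (T,0)→(S,1,-1)
state=S head=0 tape=11[1]100#10   (S,1)→(R,0,-1)
state=R head=-1 tape=1[1]0100#10
The non-blank tape span at halt is 110100#10.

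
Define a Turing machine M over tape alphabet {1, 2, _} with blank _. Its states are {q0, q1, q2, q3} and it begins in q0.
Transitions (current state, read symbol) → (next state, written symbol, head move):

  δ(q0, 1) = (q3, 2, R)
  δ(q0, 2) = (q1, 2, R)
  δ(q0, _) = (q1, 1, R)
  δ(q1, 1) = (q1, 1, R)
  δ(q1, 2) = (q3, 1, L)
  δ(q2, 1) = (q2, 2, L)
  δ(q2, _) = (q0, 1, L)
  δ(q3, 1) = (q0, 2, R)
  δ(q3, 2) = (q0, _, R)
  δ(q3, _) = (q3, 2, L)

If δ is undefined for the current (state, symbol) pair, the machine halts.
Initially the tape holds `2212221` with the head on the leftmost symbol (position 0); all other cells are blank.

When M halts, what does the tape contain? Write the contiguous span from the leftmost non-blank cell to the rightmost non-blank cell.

22_2__2

state=q0 head=0 tape=[2]212221__   (q0,2)→(q1,2,R)
state=q1 head=1 tape=2[2]12221__   (q1,2)→(q3,1,L)
state=q3 head=0 tape=[2]112221__   (q3,2)→(q0,_,R)
state=q0 head=1 tape=_[1]12221__   (q0,1)→(q3,2,R)
state=q3 head=2 tape=_2[1]2221__   (q3,1)→(q0,2,R)
state=q0 head=3 tape=_22[2]221__   (q0,2)→(q1,2,R)
state=q1 head=4 tape=_222[2]21__   (q1,2)→(q3,1,L)
state=q3 head=3 tape=_22[2]121__   (q3,2)→(q0,_,R)
state=q0 head=4 tape=_22_[1]21__   (q0,1)→(q3,2,R)
state=q3 head=5 tape=_22_2[2]1__   (q3,2)→(q0,_,R)
state=q0 head=6 tape=_22_2_[1]__   (q0,1)→(q3,2,R)
state=q3 head=7 tape=_22_2_2[_]_   (q3,_)→(q3,2,L)
state=q3 head=6 tape=_22_2_[2]2_   (q3,2)→(q0,_,R)
state=q0 head=7 tape=_22_2__[2]_   (q0,2)→(q1,2,R)
state=q1 head=8 tape=_22_2__2[_]
The non-blank tape span at halt is 22_2__2.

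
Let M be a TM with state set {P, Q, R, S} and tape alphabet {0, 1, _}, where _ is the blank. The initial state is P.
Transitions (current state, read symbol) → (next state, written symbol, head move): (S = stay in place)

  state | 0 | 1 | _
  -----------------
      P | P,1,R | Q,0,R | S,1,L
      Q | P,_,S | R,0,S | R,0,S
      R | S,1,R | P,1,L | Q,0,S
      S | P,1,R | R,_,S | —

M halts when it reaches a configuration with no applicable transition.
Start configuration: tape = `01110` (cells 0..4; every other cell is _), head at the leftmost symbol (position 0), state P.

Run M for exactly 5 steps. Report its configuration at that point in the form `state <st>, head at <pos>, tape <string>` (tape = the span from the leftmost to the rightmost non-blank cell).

state R, head at 3, tape 101_0

P | [0]1110   read 0 → write 1, move R, go to P
P | 1[1]110   read 1 → write 0, move R, go to Q
Q | 10[1]10   read 1 → write 0, move S, go to R
R | 10[0]10   read 0 → write 1, move R, go to S
S | 101[1]0   read 1 → write _, move S, go to R
R | 101[_]0
After 5 steps: state R, head at 3, tape 101_0.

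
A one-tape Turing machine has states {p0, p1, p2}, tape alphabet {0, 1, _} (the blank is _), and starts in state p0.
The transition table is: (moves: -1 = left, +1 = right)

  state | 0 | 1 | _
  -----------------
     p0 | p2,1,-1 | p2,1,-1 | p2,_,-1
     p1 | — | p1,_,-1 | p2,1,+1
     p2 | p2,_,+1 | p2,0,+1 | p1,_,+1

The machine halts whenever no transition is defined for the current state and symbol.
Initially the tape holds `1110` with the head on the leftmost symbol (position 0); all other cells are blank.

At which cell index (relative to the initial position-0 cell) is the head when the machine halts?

p0 | _[1]110   read 1 → write 1, move -1, go to p2
p2 | [_]1110   read _ → write _, move +1, go to p1
p1 | _[1]110   read 1 → write _, move -1, go to p1
p1 | [_]_110   read _ → write 1, move +1, go to p2
p2 | 1[_]110   read _ → write _, move +1, go to p1
p1 | 1_[1]10   read 1 → write _, move -1, go to p1
p1 | 1[_]_10   read _ → write 1, move +1, go to p2
p2 | 11[_]10   read _ → write _, move +1, go to p1
p1 | 11_[1]0   read 1 → write _, move -1, go to p1
p1 | 11[_]_0   read _ → write 1, move +1, go to p2
p2 | 111[_]0   read _ → write _, move +1, go to p1
p1 | 111_[0]
At halt the head is at cell 3.

3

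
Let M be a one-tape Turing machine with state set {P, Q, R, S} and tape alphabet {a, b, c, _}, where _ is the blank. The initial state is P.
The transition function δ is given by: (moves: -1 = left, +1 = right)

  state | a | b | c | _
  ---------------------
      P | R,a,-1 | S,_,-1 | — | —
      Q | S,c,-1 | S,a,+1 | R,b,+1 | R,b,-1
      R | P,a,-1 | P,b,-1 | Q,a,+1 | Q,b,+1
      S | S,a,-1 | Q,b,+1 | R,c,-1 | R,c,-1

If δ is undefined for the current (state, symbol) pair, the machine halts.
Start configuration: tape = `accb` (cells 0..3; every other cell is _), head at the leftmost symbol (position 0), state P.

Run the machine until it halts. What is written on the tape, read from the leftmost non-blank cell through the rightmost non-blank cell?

P | __[a]ccb_   read a → write a, move -1, go to R
R | _[_]accb_   read _ → write b, move +1, go to Q
Q | _b[a]ccb_   read a → write c, move -1, go to S
S | _[b]cccb_   read b → write b, move +1, go to Q
Q | _b[c]ccb_   read c → write b, move +1, go to R
R | _bb[c]cb_   read c → write a, move +1, go to Q
Q | _bba[c]b_   read c → write b, move +1, go to R
R | _bbab[b]_   read b → write b, move -1, go to P
P | _bba[b]b_   read b → write _, move -1, go to S
S | _bb[a]_b_   read a → write a, move -1, go to S
S | _b[b]a_b_   read b → write b, move +1, go to Q
Q | _bb[a]_b_   read a → write c, move -1, go to S
S | _b[b]c_b_   read b → write b, move +1, go to Q
Q | _bb[c]_b_   read c → write b, move +1, go to R
R | _bbb[_]b_   read _ → write b, move +1, go to Q
Q | _bbbb[b]_   read b → write a, move +1, go to S
S | _bbbba[_]   read _ → write c, move -1, go to R
R | _bbbb[a]c   read a → write a, move -1, go to P
P | _bbb[b]ac   read b → write _, move -1, go to S
S | _bb[b]_ac   read b → write b, move +1, go to Q
Q | _bbb[_]ac   read _ → write b, move -1, go to R
R | _bb[b]bac   read b → write b, move -1, go to P
P | _b[b]bbac   read b → write _, move -1, go to S
S | _[b]_bbac   read b → write b, move +1, go to Q
Q | _b[_]bbac   read _ → write b, move -1, go to R
R | _[b]bbbac   read b → write b, move -1, go to P
P | [_]bbbbac
The non-blank tape span at halt is bbbbac.

bbbbac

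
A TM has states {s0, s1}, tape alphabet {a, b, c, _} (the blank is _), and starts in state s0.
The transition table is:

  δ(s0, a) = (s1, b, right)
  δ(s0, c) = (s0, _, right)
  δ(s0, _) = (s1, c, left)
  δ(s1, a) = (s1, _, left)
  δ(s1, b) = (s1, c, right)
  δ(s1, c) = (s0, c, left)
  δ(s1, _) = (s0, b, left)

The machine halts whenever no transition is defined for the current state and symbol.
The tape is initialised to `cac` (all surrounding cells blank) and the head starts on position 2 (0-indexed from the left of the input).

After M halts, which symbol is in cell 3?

b

s0 | ca[c]__   read c → write _, move right, go to s0
s0 | ca_[_]_   read _ → write c, move left, go to s1
s1 | ca[_]c_   read _ → write b, move left, go to s0
s0 | c[a]bc_   read a → write b, move right, go to s1
s1 | cb[b]c_   read b → write c, move right, go to s1
s1 | cbc[c]_   read c → write c, move left, go to s0
s0 | cb[c]c_   read c → write _, move right, go to s0
s0 | cb_[c]_   read c → write _, move right, go to s0
s0 | cb__[_]   read _ → write c, move left, go to s1
s1 | cb_[_]c   read _ → write b, move left, go to s0
s0 | cb[_]bc   read _ → write c, move left, go to s1
s1 | c[b]cbc   read b → write c, move right, go to s1
s1 | cc[c]bc   read c → write c, move left, go to s0
s0 | c[c]cbc   read c → write _, move right, go to s0
s0 | c_[c]bc   read c → write _, move right, go to s0
s0 | c__[b]c
Cell 3 holds b when M halts.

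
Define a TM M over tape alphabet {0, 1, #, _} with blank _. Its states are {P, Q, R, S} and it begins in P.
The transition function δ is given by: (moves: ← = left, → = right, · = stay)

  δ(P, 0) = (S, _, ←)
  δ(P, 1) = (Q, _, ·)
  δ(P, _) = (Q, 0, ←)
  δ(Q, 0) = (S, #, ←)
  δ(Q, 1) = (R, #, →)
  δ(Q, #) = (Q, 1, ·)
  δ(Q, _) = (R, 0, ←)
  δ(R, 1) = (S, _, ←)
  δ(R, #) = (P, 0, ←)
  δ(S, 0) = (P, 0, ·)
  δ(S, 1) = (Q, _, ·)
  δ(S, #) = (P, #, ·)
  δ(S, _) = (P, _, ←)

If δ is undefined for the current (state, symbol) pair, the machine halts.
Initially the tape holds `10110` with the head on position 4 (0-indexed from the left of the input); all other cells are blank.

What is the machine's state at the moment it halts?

R

P | _1011[0]   read 0 → write _, move ←, go to S
S | _101[1]_   read 1 → write _, move ·, go to Q
Q | _101[_]_   read _ → write 0, move ←, go to R
R | _10[1]0_   read 1 → write _, move ←, go to S
S | _1[0]_0_   read 0 → write 0, move ·, go to P
P | _1[0]_0_   read 0 → write _, move ←, go to S
S | _[1]__0_   read 1 → write _, move ·, go to Q
Q | _[_]__0_   read _ → write 0, move ←, go to R
R | [_]0__0_
No transition is defined for (R, _); M halts in state R.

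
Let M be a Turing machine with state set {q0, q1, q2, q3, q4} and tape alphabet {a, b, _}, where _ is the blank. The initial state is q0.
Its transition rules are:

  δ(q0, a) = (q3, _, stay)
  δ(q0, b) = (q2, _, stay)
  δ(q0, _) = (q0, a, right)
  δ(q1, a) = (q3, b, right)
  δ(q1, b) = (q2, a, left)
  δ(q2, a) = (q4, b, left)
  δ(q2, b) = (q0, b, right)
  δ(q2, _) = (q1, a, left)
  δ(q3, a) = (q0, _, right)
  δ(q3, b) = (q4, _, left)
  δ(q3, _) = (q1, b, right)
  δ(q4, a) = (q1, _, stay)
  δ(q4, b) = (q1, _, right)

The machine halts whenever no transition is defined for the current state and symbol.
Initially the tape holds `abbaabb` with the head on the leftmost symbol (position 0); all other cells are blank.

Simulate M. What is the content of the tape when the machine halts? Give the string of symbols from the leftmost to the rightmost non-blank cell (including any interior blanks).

state=q0 head=0 tape=[a]bbaabb   (q0,a)→(q3,_,stay)
state=q3 head=0 tape=[_]bbaabb   (q3,_)→(q1,b,right)
state=q1 head=1 tape=b[b]baabb   (q1,b)→(q2,a,left)
state=q2 head=0 tape=[b]abaabb   (q2,b)→(q0,b,right)
state=q0 head=1 tape=b[a]baabb   (q0,a)→(q3,_,stay)
state=q3 head=1 tape=b[_]baabb   (q3,_)→(q1,b,right)
state=q1 head=2 tape=bb[b]aabb   (q1,b)→(q2,a,left)
state=q2 head=1 tape=b[b]aaabb   (q2,b)→(q0,b,right)
state=q0 head=2 tape=bb[a]aabb   (q0,a)→(q3,_,stay)
state=q3 head=2 tape=bb[_]aabb   (q3,_)→(q1,b,right)
state=q1 head=3 tape=bbb[a]abb   (q1,a)→(q3,b,right)
state=q3 head=4 tape=bbbb[a]bb   (q3,a)→(q0,_,right)
state=q0 head=5 tape=bbbb_[b]b   (q0,b)→(q2,_,stay)
state=q2 head=5 tape=bbbb_[_]b   (q2,_)→(q1,a,left)
state=q1 head=4 tape=bbbb[_]ab
The non-blank tape span at halt is bbbb_ab.

bbbb_ab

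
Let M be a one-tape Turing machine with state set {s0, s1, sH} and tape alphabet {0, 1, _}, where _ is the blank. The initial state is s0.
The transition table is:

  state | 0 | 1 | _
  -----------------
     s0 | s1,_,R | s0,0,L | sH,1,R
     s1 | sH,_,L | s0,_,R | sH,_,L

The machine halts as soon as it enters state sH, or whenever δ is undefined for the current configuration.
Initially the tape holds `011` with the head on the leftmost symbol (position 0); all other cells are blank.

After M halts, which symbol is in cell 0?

_

state=s0 head=0 tape=[0]11   (s0,0)→(s1,_,R)
state=s1 head=1 tape=_[1]1   (s1,1)→(s0,_,R)
state=s0 head=2 tape=__[1]   (s0,1)→(s0,0,L)
state=s0 head=1 tape=_[_]0   (s0,_)→(sH,1,R)
state=sH head=2 tape=_1[0]
Cell 0 holds _ when M halts.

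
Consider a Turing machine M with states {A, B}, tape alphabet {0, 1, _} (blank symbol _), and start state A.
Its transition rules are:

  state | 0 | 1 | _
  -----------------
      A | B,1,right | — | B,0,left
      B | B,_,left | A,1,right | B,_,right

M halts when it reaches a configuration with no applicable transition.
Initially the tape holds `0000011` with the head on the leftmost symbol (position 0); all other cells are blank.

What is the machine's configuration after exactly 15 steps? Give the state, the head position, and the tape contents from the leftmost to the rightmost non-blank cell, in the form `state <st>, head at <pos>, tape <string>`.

A | [0]000011   read 0 → write 1, move right, go to B
B | 1[0]00011   read 0 → write _, move left, go to B
B | [1]_00011   read 1 → write 1, move right, go to A
A | 1[_]00011   read _ → write 0, move left, go to B
B | [1]000011   read 1 → write 1, move right, go to A
A | 1[0]00011   read 0 → write 1, move right, go to B
B | 11[0]0011   read 0 → write _, move left, go to B
B | 1[1]_0011   read 1 → write 1, move right, go to A
A | 11[_]0011   read _ → write 0, move left, go to B
B | 1[1]00011   read 1 → write 1, move right, go to A
A | 11[0]0011   read 0 → write 1, move right, go to B
B | 111[0]011   read 0 → write _, move left, go to B
B | 11[1]_011   read 1 → write 1, move right, go to A
A | 111[_]011   read _ → write 0, move left, go to B
B | 11[1]0011   read 1 → write 1, move right, go to A
A | 111[0]011
After 15 steps: state A, head at 3, tape 1110011.

state A, head at 3, tape 1110011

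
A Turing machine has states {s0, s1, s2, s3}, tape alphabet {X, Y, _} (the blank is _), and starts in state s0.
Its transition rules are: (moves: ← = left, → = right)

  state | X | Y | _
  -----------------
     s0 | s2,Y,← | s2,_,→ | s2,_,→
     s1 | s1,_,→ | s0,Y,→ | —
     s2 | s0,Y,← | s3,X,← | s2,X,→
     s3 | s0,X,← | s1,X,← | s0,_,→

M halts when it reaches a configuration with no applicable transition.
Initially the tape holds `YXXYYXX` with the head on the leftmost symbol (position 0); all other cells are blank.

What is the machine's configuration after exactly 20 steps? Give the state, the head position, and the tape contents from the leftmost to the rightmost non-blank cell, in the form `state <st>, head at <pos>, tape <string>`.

state s0, head at -2, tape YXXXYYXX

s0 | __[Y]XXYYXX   read Y → write _, move →, go to s2
s2 | ___[X]XYYXX   read X → write Y, move ←, go to s0
s0 | __[_]YXYYXX   read _ → write _, move →, go to s2
s2 | ___[Y]XYYXX   read Y → write X, move ←, go to s3
s3 | __[_]XXYYXX   read _ → write _, move →, go to s0
s0 | ___[X]XYYXX   read X → write Y, move ←, go to s2
s2 | __[_]YXYYXX   read _ → write X, move →, go to s2
s2 | __X[Y]XYYXX   read Y → write X, move ←, go to s3
s3 | __[X]XXYYXX   read X → write X, move ←, go to s0
s0 | _[_]XXXYYXX   read _ → write _, move →, go to s2
s2 | __[X]XXYYXX   read X → write Y, move ←, go to s0
s0 | _[_]YXXYYXX   read _ → write _, move →, go to s2
s2 | __[Y]XXYYXX   read Y → write X, move ←, go to s3
s3 | _[_]XXXYYXX   read _ → write _, move →, go to s0
s0 | __[X]XXYYXX   read X → write Y, move ←, go to s2
s2 | _[_]YXXYYXX   read _ → write X, move →, go to s2
s2 | _X[Y]XXYYXX   read Y → write X, move ←, go to s3
s3 | _[X]XXXYYXX   read X → write X, move ←, go to s0
s0 | [_]XXXXYYXX   read _ → write _, move →, go to s2
s2 | _[X]XXXYYXX   read X → write Y, move ←, go to s0
s0 | [_]YXXXYYXX
After 20 steps: state s0, head at -2, tape YXXXYYXX.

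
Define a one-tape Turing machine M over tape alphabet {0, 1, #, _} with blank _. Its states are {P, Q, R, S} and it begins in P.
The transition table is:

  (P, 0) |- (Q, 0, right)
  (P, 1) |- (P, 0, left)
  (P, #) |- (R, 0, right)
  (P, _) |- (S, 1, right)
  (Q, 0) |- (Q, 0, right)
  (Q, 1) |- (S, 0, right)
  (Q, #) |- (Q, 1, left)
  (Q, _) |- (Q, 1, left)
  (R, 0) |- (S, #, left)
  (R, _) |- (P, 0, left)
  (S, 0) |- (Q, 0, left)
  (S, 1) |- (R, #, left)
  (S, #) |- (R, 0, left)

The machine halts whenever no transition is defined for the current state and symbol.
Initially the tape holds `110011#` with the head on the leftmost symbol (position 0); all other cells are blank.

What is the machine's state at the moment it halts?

S

P | _[1]10011#_   read 1 → write 0, move left, go to P
P | [_]010011#_   read _ → write 1, move right, go to S
S | 1[0]10011#_   read 0 → write 0, move left, go to Q
Q | [1]010011#_   read 1 → write 0, move right, go to S
S | 0[0]10011#_   read 0 → write 0, move left, go to Q
Q | [0]010011#_   read 0 → write 0, move right, go to Q
Q | 0[0]10011#_   read 0 → write 0, move right, go to Q
Q | 00[1]0011#_   read 1 → write 0, move right, go to S
S | 000[0]011#_   read 0 → write 0, move left, go to Q
Q | 00[0]0011#_   read 0 → write 0, move right, go to Q
Q | 000[0]011#_   read 0 → write 0, move right, go to Q
Q | 0000[0]11#_   read 0 → write 0, move right, go to Q
Q | 00000[1]1#_   read 1 → write 0, move right, go to S
S | 000000[1]#_   read 1 → write #, move left, go to R
R | 00000[0]##_   read 0 → write #, move left, go to S
S | 0000[0]###_   read 0 → write 0, move left, go to Q
Q | 000[0]0###_   read 0 → write 0, move right, go to Q
Q | 0000[0]###_   read 0 → write 0, move right, go to Q
Q | 00000[#]##_   read # → write 1, move left, go to Q
Q | 0000[0]1##_   read 0 → write 0, move right, go to Q
Q | 00000[1]##_   read 1 → write 0, move right, go to S
S | 000000[#]#_   read # → write 0, move left, go to R
R | 00000[0]0#_   read 0 → write #, move left, go to S
S | 0000[0]#0#_   read 0 → write 0, move left, go to Q
Q | 000[0]0#0#_   read 0 → write 0, move right, go to Q
Q | 0000[0]#0#_   read 0 → write 0, move right, go to Q
Q | 00000[#]0#_   read # → write 1, move left, go to Q
Q | 0000[0]10#_   read 0 → write 0, move right, go to Q
Q | 00000[1]0#_   read 1 → write 0, move right, go to S
S | 000000[0]#_   read 0 → write 0, move left, go to Q
Q | 00000[0]0#_   read 0 → write 0, move right, go to Q
Q | 000000[0]#_   read 0 → write 0, move right, go to Q
Q | 0000000[#]_   read # → write 1, move left, go to Q
Q | 000000[0]1_   read 0 → write 0, move right, go to Q
Q | 0000000[1]_   read 1 → write 0, move right, go to S
S | 00000000[_]
No transition is defined for (S, _); M halts in state S.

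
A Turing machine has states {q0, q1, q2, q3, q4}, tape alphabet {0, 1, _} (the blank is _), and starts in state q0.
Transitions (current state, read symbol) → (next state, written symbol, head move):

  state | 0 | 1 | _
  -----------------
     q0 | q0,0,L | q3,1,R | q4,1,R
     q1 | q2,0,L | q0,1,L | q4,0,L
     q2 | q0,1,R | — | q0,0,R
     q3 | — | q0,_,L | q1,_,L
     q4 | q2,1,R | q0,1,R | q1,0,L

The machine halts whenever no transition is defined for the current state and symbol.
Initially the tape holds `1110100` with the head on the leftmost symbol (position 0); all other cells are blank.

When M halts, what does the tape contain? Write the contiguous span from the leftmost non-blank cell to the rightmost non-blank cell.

q0 | _[1]110100   read 1 → write 1, move R, go to q3
q3 | _1[1]10100   read 1 → write _, move L, go to q0
q0 | _[1]_10100   read 1 → write 1, move R, go to q3
q3 | _1[_]10100   read _ → write _, move L, go to q1
q1 | _[1]_10100   read 1 → write 1, move L, go to q0
q0 | [_]1_10100   read _ → write 1, move R, go to q4
q4 | 1[1]_10100   read 1 → write 1, move R, go to q0
q0 | 11[_]10100   read _ → write 1, move R, go to q4
q4 | 111[1]0100   read 1 → write 1, move R, go to q0
q0 | 1111[0]100   read 0 → write 0, move L, go to q0
q0 | 111[1]0100   read 1 → write 1, move R, go to q3
q3 | 1111[0]100
The non-blank tape span at halt is 11110100.

11110100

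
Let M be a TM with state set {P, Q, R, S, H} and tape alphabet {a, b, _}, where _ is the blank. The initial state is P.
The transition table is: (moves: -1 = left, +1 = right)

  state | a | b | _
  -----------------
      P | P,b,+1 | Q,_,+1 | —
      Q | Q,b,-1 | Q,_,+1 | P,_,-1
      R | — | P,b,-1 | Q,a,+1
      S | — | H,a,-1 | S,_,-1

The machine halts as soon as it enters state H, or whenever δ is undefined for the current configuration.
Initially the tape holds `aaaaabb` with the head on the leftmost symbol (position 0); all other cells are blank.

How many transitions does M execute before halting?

state=P head=0 tape=[a]aaaabb_   (P,a)→(P,b,+1)
state=P head=1 tape=b[a]aaabb_   (P,a)→(P,b,+1)
state=P head=2 tape=bb[a]aabb_   (P,a)→(P,b,+1)
state=P head=3 tape=bbb[a]abb_   (P,a)→(P,b,+1)
state=P head=4 tape=bbbb[a]bb_   (P,a)→(P,b,+1)
state=P head=5 tape=bbbbb[b]b_   (P,b)→(Q,_,+1)
state=Q head=6 tape=bbbbb_[b]_   (Q,b)→(Q,_,+1)
state=Q head=7 tape=bbbbb__[_]   (Q,_)→(P,_,-1)
state=P head=6 tape=bbbbb_[_]_
M halts after 8 transitions.

8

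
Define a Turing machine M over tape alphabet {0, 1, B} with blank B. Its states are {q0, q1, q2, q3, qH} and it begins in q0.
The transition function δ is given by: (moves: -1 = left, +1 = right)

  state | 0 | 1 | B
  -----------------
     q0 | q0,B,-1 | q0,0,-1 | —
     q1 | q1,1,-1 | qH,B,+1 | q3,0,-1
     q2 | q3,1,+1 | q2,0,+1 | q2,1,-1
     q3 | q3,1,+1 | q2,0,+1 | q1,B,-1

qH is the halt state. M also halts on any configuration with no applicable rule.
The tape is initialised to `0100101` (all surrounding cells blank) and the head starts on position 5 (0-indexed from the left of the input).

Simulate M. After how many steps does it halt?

6

q0 | B01001[0]1   read 0 → write B, move -1, go to q0
q0 | B0100[1]B1   read 1 → write 0, move -1, go to q0
q0 | B010[0]0B1   read 0 → write B, move -1, go to q0
q0 | B01[0]B0B1   read 0 → write B, move -1, go to q0
q0 | B0[1]BB0B1   read 1 → write 0, move -1, go to q0
q0 | B[0]0BB0B1   read 0 → write B, move -1, go to q0
q0 | [B]B0BB0B1
M halts after 6 transitions.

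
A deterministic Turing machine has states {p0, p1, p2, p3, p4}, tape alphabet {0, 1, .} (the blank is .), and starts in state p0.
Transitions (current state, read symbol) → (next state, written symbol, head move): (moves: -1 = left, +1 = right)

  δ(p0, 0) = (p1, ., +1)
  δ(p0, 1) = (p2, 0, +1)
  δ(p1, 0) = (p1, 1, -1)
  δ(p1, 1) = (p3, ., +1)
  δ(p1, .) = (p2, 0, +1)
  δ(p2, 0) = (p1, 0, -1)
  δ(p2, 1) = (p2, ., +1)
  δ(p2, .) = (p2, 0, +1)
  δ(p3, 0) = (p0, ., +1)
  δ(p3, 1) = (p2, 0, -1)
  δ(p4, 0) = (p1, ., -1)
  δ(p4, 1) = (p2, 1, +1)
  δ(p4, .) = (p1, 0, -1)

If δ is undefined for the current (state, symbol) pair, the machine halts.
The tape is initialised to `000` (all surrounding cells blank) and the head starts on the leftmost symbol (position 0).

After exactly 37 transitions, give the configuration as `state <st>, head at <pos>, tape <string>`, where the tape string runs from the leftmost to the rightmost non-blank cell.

p0 | ..[0]00   read 0 → write ., move +1, go to p1
p1 | ...[0]0   read 0 → write 1, move -1, go to p1
p1 | ..[.]10   read . → write 0, move +1, go to p2
p2 | ..0[1]0   read 1 → write ., move +1, go to p2
p2 | ..0.[0]   read 0 → write 0, move -1, go to p1
p1 | ..0[.]0   read . → write 0, move +1, go to p2
p2 | ..00[0]   read 0 → write 0, move -1, go to p1
p1 | ..0[0]0   read 0 → write 1, move -1, go to p1
p1 | ..[0]10   read 0 → write 1, move -1, go to p1
p1 | .[.]110   read . → write 0, move +1, go to p2
p2 | .0[1]10   read 1 → write ., move +1, go to p2
p2 | .0.[1]0   read 1 → write ., move +1, go to p2
p2 | .0..[0]   read 0 → write 0, move -1, go to p1
p1 | .0.[.]0   read . → write 0, move +1, go to p2
p2 | .0.0[0]   read 0 → write 0, move -1, go to p1
p1 | .0.[0]0   read 0 → write 1, move -1, go to p1
p1 | .0[.]10   read . → write 0, move +1, go to p2
p2 | .00[1]0   read 1 → write ., move +1, go to p2
p2 | .00.[0]   read 0 → write 0, move -1, go to p1
p1 | .00[.]0   read . → write 0, move +1, go to p2
p2 | .000[0]   read 0 → write 0, move -1, go to p1
p1 | .00[0]0   read 0 → write 1, move -1, go to p1
p1 | .0[0]10   read 0 → write 1, move -1, go to p1
p1 | .[0]110   read 0 → write 1, move -1, go to p1
p1 | [.]1110   read . → write 0, move +1, go to p2
p2 | 0[1]110   read 1 → write ., move +1, go to p2
p2 | 0.[1]10   read 1 → write ., move +1, go to p2
p2 | 0..[1]0   read 1 → write ., move +1, go to p2
p2 | 0...[0]   read 0 → write 0, move -1, go to p1
p1 | 0..[.]0   read . → write 0, move +1, go to p2
p2 | 0..0[0]   read 0 → write 0, move -1, go to p1
p1 | 0..[0]0   read 0 → write 1, move -1, go to p1
p1 | 0.[.]10   read . → write 0, move +1, go to p2
p2 | 0.0[1]0   read 1 → write ., move +1, go to p2
p2 | 0.0.[0]   read 0 → write 0, move -1, go to p1
p1 | 0.0[.]0   read . → write 0, move +1, go to p2
p2 | 0.00[0]   read 0 → write 0, move -1, go to p1
p1 | 0.0[0]0
After 37 steps: state p1, head at 1, tape 0.000.

state p1, head at 1, tape 0.000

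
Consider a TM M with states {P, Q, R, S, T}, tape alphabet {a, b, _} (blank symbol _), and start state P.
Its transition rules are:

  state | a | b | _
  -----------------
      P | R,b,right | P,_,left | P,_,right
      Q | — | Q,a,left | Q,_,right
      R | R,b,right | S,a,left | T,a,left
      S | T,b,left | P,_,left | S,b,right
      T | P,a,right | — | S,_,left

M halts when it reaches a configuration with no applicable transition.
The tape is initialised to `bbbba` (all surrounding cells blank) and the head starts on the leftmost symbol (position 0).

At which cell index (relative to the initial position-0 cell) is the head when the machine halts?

state=P head=0 tape=_[b]bbba_   (P,b)→(P,_,left)
state=P head=-1 tape=[_]_bbba_   (P,_)→(P,_,right)
state=P head=0 tape=_[_]bbba_   (P,_)→(P,_,right)
state=P head=1 tape=__[b]bba_   (P,b)→(P,_,left)
state=P head=0 tape=_[_]_bba_   (P,_)→(P,_,right)
state=P head=1 tape=__[_]bba_   (P,_)→(P,_,right)
state=P head=2 tape=___[b]ba_   (P,b)→(P,_,left)
state=P head=1 tape=__[_]_ba_   (P,_)→(P,_,right)
state=P head=2 tape=___[_]ba_   (P,_)→(P,_,right)
state=P head=3 tape=____[b]a_   (P,b)→(P,_,left)
state=P head=2 tape=___[_]_a_   (P,_)→(P,_,right)
state=P head=3 tape=____[_]a_   (P,_)→(P,_,right)
state=P head=4 tape=_____[a]_   (P,a)→(R,b,right)
state=R head=5 tape=_____b[_]   (R,_)→(T,a,left)
state=T head=4 tape=_____[b]a
At halt the head is at cell 4.

4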